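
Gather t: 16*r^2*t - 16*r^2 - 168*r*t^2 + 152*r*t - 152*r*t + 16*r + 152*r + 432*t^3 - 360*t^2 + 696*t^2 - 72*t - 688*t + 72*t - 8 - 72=-16*r^2 + 168*r + 432*t^3 + t^2*(336 - 168*r) + t*(16*r^2 - 688) - 80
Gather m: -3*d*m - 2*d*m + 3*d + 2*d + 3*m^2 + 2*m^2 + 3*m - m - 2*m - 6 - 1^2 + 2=-5*d*m + 5*d + 5*m^2 - 5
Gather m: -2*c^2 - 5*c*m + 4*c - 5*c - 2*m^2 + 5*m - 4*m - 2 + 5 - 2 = -2*c^2 - c - 2*m^2 + m*(1 - 5*c) + 1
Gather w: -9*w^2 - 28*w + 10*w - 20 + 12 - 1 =-9*w^2 - 18*w - 9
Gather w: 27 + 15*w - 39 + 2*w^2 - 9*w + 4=2*w^2 + 6*w - 8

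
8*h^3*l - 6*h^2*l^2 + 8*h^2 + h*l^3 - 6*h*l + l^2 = (-4*h + l)*(-2*h + l)*(h*l + 1)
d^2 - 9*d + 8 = (d - 8)*(d - 1)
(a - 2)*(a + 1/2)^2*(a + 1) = a^4 - 11*a^2/4 - 9*a/4 - 1/2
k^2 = k^2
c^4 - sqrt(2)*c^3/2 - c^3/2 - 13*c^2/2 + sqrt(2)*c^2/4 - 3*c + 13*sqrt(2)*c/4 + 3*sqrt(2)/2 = (c - 3)*(c + 1/2)*(c + 2)*(c - sqrt(2)/2)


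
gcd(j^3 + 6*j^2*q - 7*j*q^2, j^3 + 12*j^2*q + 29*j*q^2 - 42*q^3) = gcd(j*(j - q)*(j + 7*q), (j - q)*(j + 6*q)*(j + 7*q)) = -j^2 - 6*j*q + 7*q^2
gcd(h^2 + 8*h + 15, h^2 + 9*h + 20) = h + 5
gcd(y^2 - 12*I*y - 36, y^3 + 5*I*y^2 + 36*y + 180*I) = y - 6*I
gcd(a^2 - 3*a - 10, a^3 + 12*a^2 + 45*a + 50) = a + 2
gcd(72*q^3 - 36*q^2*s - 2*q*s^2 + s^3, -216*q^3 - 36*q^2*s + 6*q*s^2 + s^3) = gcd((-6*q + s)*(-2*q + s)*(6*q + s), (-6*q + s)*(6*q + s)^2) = 36*q^2 - s^2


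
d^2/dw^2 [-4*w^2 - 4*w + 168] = -8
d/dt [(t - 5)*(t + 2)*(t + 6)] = 3*t^2 + 6*t - 28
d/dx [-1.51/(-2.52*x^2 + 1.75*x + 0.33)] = (2.6425 - 7.6104*x)/(-2.52*x^2 + 1.75*x + 0.33)^2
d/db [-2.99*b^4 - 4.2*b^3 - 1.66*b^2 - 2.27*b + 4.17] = -11.96*b^3 - 12.6*b^2 - 3.32*b - 2.27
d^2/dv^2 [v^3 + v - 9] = 6*v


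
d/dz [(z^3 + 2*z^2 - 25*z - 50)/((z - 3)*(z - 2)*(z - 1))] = 4*(-2*z^4 + 18*z^3 + z^2 - 156*z + 175)/(z^6 - 12*z^5 + 58*z^4 - 144*z^3 + 193*z^2 - 132*z + 36)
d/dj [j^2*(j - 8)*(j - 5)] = j*(4*j^2 - 39*j + 80)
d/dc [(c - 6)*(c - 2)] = 2*c - 8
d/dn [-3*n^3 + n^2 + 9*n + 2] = -9*n^2 + 2*n + 9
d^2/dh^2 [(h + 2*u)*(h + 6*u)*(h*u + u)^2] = u^2*(12*h^2 + 48*h*u + 12*h + 24*u^2 + 32*u + 2)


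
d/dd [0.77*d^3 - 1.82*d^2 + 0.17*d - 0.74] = 2.31*d^2 - 3.64*d + 0.17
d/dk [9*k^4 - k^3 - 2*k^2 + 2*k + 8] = 36*k^3 - 3*k^2 - 4*k + 2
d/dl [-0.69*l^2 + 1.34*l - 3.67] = 1.34 - 1.38*l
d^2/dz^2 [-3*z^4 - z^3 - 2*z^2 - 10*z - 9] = -36*z^2 - 6*z - 4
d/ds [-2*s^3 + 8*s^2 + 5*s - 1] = -6*s^2 + 16*s + 5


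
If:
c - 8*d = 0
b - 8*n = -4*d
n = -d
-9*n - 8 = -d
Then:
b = -48/5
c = 32/5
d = 4/5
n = -4/5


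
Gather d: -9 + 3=-6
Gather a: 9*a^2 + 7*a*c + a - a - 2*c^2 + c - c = 9*a^2 + 7*a*c - 2*c^2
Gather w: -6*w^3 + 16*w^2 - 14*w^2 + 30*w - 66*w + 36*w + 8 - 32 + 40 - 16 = -6*w^3 + 2*w^2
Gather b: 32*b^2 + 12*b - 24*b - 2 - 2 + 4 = 32*b^2 - 12*b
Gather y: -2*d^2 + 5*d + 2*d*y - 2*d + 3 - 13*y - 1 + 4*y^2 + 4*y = -2*d^2 + 3*d + 4*y^2 + y*(2*d - 9) + 2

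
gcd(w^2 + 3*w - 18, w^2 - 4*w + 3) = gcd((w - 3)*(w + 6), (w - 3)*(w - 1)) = w - 3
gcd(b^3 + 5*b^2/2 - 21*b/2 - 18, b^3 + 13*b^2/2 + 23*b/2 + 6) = b^2 + 11*b/2 + 6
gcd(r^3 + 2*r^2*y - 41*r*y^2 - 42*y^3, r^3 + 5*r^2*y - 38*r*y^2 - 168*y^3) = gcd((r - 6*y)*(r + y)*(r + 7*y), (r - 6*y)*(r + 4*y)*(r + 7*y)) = -r^2 - r*y + 42*y^2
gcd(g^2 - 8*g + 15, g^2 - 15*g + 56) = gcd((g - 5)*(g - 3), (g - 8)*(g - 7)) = 1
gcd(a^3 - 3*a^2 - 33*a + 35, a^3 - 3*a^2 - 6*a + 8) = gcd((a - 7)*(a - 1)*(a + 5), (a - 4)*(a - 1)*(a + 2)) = a - 1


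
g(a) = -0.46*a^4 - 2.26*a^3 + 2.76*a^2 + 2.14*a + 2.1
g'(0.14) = 2.77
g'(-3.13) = -25.14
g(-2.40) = 28.84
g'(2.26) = -41.25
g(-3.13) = 47.59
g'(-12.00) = 2139.10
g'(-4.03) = -9.79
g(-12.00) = -5259.42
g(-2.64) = 34.93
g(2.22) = -15.45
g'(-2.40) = -24.72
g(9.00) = -4420.68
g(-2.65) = 35.18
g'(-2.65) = -25.86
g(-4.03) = 64.89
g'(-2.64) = -25.83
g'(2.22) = -39.15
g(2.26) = -17.05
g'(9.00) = -1838.72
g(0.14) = 2.45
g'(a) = -1.84*a^3 - 6.78*a^2 + 5.52*a + 2.14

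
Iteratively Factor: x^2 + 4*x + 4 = (x + 2)*(x + 2)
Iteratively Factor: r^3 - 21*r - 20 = (r + 1)*(r^2 - r - 20) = (r + 1)*(r + 4)*(r - 5)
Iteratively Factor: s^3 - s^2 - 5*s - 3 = (s + 1)*(s^2 - 2*s - 3) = (s + 1)^2*(s - 3)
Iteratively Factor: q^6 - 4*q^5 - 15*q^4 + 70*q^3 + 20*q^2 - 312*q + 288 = (q + 3)*(q^5 - 7*q^4 + 6*q^3 + 52*q^2 - 136*q + 96) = (q - 2)*(q + 3)*(q^4 - 5*q^3 - 4*q^2 + 44*q - 48) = (q - 2)^2*(q + 3)*(q^3 - 3*q^2 - 10*q + 24) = (q - 2)^3*(q + 3)*(q^2 - q - 12) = (q - 4)*(q - 2)^3*(q + 3)*(q + 3)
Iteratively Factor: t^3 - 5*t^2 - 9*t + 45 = (t + 3)*(t^2 - 8*t + 15) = (t - 3)*(t + 3)*(t - 5)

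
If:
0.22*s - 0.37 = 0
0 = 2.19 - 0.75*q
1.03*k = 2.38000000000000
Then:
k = 2.31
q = 2.92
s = 1.68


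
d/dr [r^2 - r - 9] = 2*r - 1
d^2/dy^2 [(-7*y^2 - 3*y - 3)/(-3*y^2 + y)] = 6*(16*y^3 + 27*y^2 - 9*y + 1)/(y^3*(27*y^3 - 27*y^2 + 9*y - 1))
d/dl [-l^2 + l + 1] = 1 - 2*l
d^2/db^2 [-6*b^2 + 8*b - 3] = -12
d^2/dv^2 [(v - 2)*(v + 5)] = 2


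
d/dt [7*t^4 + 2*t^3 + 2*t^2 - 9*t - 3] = 28*t^3 + 6*t^2 + 4*t - 9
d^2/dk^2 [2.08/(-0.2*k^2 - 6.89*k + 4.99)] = (0.1664*k^2 + 5.73248*k - 2.08*(0.4*k + 6.89)*(0.8*k + 13.78) - 4.15168)/(0.2*k^2 + 6.89*k - 4.99)^3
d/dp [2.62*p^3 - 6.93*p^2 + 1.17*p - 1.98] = 7.86*p^2 - 13.86*p + 1.17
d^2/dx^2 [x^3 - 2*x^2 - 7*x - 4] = 6*x - 4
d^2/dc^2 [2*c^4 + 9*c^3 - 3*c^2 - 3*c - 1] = 24*c^2 + 54*c - 6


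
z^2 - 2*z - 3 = (z - 3)*(z + 1)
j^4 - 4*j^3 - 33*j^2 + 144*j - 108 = (j - 6)*(j - 3)*(j - 1)*(j + 6)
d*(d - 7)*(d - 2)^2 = d^4 - 11*d^3 + 32*d^2 - 28*d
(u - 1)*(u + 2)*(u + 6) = u^3 + 7*u^2 + 4*u - 12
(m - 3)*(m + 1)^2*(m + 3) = m^4 + 2*m^3 - 8*m^2 - 18*m - 9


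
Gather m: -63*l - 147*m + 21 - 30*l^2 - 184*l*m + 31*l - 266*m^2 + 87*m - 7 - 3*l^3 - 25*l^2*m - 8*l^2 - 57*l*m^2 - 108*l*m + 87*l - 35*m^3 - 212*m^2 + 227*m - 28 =-3*l^3 - 38*l^2 + 55*l - 35*m^3 + m^2*(-57*l - 478) + m*(-25*l^2 - 292*l + 167) - 14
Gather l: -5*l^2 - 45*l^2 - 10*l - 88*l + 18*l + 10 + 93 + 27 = -50*l^2 - 80*l + 130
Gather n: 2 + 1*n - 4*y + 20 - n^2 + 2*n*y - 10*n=-n^2 + n*(2*y - 9) - 4*y + 22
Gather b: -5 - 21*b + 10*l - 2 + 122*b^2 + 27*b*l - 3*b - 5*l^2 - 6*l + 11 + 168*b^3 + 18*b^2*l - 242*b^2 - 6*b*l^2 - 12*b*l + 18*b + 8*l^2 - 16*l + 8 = 168*b^3 + b^2*(18*l - 120) + b*(-6*l^2 + 15*l - 6) + 3*l^2 - 12*l + 12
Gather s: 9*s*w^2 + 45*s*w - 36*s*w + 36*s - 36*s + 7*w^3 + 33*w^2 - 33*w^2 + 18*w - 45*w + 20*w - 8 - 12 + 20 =s*(9*w^2 + 9*w) + 7*w^3 - 7*w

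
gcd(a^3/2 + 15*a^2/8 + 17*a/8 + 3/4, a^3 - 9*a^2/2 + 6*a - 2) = 1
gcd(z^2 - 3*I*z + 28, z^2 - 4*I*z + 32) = z + 4*I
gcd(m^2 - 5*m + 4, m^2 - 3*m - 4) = m - 4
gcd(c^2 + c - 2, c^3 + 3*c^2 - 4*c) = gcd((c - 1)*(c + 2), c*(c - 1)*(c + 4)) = c - 1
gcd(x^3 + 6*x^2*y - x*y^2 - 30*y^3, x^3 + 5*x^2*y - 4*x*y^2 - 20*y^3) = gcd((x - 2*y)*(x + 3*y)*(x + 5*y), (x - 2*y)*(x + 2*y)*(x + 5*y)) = x^2 + 3*x*y - 10*y^2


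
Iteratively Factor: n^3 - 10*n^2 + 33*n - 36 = (n - 3)*(n^2 - 7*n + 12) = (n - 4)*(n - 3)*(n - 3)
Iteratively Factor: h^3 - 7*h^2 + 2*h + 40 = (h - 4)*(h^2 - 3*h - 10) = (h - 5)*(h - 4)*(h + 2)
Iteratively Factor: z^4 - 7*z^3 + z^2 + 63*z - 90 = (z + 3)*(z^3 - 10*z^2 + 31*z - 30) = (z - 5)*(z + 3)*(z^2 - 5*z + 6) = (z - 5)*(z - 2)*(z + 3)*(z - 3)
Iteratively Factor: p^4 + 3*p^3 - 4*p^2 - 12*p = (p - 2)*(p^3 + 5*p^2 + 6*p) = (p - 2)*(p + 3)*(p^2 + 2*p) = (p - 2)*(p + 2)*(p + 3)*(p)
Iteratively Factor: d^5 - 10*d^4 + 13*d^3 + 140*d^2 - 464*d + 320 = (d + 4)*(d^4 - 14*d^3 + 69*d^2 - 136*d + 80) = (d - 4)*(d + 4)*(d^3 - 10*d^2 + 29*d - 20) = (d - 5)*(d - 4)*(d + 4)*(d^2 - 5*d + 4) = (d - 5)*(d - 4)^2*(d + 4)*(d - 1)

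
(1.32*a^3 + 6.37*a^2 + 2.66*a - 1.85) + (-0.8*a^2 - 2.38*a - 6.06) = 1.32*a^3 + 5.57*a^2 + 0.28*a - 7.91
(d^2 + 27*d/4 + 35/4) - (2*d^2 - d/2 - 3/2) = -d^2 + 29*d/4 + 41/4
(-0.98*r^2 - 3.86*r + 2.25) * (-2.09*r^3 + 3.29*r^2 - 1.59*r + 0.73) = 2.0482*r^5 + 4.8432*r^4 - 15.8437*r^3 + 12.8245*r^2 - 6.3953*r + 1.6425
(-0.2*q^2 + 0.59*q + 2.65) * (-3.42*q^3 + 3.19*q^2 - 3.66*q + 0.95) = 0.684*q^5 - 2.6558*q^4 - 6.4489*q^3 + 6.1041*q^2 - 9.1385*q + 2.5175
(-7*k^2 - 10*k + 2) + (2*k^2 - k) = -5*k^2 - 11*k + 2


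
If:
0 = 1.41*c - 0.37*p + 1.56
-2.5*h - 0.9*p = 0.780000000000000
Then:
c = 0.26241134751773*p - 1.1063829787234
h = -0.36*p - 0.312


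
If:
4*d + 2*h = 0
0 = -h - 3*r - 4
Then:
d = 3*r/2 + 2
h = -3*r - 4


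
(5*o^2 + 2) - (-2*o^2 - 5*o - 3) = 7*o^2 + 5*o + 5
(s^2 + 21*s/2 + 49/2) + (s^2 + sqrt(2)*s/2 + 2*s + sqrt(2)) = 2*s^2 + sqrt(2)*s/2 + 25*s/2 + sqrt(2) + 49/2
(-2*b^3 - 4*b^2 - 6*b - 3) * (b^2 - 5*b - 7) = -2*b^5 + 6*b^4 + 28*b^3 + 55*b^2 + 57*b + 21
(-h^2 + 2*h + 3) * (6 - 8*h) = 8*h^3 - 22*h^2 - 12*h + 18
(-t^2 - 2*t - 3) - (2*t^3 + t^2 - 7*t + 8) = -2*t^3 - 2*t^2 + 5*t - 11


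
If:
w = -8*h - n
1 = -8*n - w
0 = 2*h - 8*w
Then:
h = 4/263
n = -33/263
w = 1/263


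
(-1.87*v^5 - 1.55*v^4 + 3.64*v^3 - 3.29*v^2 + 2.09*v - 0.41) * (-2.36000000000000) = 4.4132*v^5 + 3.658*v^4 - 8.5904*v^3 + 7.7644*v^2 - 4.9324*v + 0.9676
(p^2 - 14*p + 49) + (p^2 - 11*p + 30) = 2*p^2 - 25*p + 79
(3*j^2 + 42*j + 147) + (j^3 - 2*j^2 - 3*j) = j^3 + j^2 + 39*j + 147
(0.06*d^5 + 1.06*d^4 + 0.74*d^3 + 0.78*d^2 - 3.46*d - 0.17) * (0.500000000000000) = 0.03*d^5 + 0.53*d^4 + 0.37*d^3 + 0.39*d^2 - 1.73*d - 0.085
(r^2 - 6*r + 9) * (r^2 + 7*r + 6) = r^4 + r^3 - 27*r^2 + 27*r + 54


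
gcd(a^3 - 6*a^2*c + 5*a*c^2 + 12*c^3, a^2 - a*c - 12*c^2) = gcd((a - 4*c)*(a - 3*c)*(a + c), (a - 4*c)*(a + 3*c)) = a - 4*c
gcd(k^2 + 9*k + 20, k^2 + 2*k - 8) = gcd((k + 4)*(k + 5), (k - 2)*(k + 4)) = k + 4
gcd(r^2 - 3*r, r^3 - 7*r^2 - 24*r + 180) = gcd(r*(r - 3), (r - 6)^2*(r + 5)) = 1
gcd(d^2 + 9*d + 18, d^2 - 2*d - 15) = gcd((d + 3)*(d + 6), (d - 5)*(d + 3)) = d + 3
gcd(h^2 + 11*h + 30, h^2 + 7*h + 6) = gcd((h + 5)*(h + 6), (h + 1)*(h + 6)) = h + 6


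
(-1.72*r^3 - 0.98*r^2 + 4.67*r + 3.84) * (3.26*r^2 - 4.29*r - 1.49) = -5.6072*r^5 + 4.184*r^4 + 21.9912*r^3 - 6.0557*r^2 - 23.4319*r - 5.7216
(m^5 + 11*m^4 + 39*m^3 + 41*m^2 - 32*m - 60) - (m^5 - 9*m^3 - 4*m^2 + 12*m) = 11*m^4 + 48*m^3 + 45*m^2 - 44*m - 60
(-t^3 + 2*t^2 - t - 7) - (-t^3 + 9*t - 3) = 2*t^2 - 10*t - 4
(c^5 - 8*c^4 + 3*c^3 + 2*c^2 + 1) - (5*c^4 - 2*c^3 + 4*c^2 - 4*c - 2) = c^5 - 13*c^4 + 5*c^3 - 2*c^2 + 4*c + 3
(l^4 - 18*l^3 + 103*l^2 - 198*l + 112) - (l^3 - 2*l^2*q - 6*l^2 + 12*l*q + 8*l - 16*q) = l^4 - 19*l^3 + 2*l^2*q + 109*l^2 - 12*l*q - 206*l + 16*q + 112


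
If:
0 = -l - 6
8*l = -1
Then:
No Solution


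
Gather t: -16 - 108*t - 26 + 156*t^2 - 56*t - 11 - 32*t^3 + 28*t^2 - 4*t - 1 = -32*t^3 + 184*t^2 - 168*t - 54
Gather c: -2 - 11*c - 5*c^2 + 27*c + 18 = -5*c^2 + 16*c + 16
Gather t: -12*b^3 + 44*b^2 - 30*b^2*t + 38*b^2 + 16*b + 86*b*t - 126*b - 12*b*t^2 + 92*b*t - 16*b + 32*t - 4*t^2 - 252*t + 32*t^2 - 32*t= -12*b^3 + 82*b^2 - 126*b + t^2*(28 - 12*b) + t*(-30*b^2 + 178*b - 252)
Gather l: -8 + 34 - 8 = 18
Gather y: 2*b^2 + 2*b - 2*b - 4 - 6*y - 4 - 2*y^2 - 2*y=2*b^2 - 2*y^2 - 8*y - 8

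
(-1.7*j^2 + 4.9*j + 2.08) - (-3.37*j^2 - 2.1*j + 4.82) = 1.67*j^2 + 7.0*j - 2.74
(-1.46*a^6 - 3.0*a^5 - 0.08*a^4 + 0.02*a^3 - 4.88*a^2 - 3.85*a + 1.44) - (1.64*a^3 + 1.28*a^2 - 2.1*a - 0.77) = -1.46*a^6 - 3.0*a^5 - 0.08*a^4 - 1.62*a^3 - 6.16*a^2 - 1.75*a + 2.21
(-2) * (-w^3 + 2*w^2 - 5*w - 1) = 2*w^3 - 4*w^2 + 10*w + 2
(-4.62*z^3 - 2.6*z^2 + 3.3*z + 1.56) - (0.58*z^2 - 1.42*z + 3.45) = -4.62*z^3 - 3.18*z^2 + 4.72*z - 1.89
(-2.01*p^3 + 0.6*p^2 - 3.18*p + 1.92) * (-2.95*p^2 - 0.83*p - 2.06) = 5.9295*p^5 - 0.1017*p^4 + 13.0236*p^3 - 4.2606*p^2 + 4.9572*p - 3.9552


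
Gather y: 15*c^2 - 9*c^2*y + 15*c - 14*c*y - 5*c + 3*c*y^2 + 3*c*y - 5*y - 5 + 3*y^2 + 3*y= 15*c^2 + 10*c + y^2*(3*c + 3) + y*(-9*c^2 - 11*c - 2) - 5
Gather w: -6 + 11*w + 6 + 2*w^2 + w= 2*w^2 + 12*w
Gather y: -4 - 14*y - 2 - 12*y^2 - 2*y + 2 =-12*y^2 - 16*y - 4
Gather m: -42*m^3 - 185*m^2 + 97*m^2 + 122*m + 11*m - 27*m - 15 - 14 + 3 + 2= -42*m^3 - 88*m^2 + 106*m - 24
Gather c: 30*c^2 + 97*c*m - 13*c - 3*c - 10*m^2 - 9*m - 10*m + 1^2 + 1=30*c^2 + c*(97*m - 16) - 10*m^2 - 19*m + 2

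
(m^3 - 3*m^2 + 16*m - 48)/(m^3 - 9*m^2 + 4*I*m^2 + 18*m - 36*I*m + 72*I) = (m - 4*I)/(m - 6)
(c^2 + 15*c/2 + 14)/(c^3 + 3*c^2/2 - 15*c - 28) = (c + 4)/(c^2 - 2*c - 8)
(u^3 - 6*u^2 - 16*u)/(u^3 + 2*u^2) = (u - 8)/u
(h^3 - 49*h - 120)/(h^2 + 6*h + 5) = (h^2 - 5*h - 24)/(h + 1)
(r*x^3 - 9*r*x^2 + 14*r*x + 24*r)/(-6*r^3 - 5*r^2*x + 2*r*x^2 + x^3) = r*(-x^3 + 9*x^2 - 14*x - 24)/(6*r^3 + 5*r^2*x - 2*r*x^2 - x^3)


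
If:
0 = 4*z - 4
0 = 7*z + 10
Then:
No Solution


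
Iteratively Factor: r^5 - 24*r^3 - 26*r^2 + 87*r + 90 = (r - 2)*(r^4 + 2*r^3 - 20*r^2 - 66*r - 45) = (r - 2)*(r + 1)*(r^3 + r^2 - 21*r - 45) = (r - 2)*(r + 1)*(r + 3)*(r^2 - 2*r - 15) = (r - 5)*(r - 2)*(r + 1)*(r + 3)*(r + 3)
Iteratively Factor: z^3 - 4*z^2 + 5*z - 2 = (z - 1)*(z^2 - 3*z + 2) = (z - 1)^2*(z - 2)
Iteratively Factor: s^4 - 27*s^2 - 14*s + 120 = (s - 5)*(s^3 + 5*s^2 - 2*s - 24) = (s - 5)*(s + 3)*(s^2 + 2*s - 8) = (s - 5)*(s + 3)*(s + 4)*(s - 2)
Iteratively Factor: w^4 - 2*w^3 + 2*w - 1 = (w - 1)*(w^3 - w^2 - w + 1) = (w - 1)^2*(w^2 - 1) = (w - 1)^2*(w + 1)*(w - 1)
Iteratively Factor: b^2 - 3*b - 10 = (b + 2)*(b - 5)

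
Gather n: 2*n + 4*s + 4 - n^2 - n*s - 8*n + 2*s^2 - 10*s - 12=-n^2 + n*(-s - 6) + 2*s^2 - 6*s - 8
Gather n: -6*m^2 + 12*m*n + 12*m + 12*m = -6*m^2 + 12*m*n + 24*m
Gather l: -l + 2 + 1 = 3 - l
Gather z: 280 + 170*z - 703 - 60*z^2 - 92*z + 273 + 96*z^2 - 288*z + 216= 36*z^2 - 210*z + 66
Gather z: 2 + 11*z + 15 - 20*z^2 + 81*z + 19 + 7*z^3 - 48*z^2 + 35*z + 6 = 7*z^3 - 68*z^2 + 127*z + 42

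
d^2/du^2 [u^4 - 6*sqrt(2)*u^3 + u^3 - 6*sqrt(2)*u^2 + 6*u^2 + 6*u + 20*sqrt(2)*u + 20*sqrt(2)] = 12*u^2 - 36*sqrt(2)*u + 6*u - 12*sqrt(2) + 12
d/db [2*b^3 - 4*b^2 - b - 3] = 6*b^2 - 8*b - 1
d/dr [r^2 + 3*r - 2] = 2*r + 3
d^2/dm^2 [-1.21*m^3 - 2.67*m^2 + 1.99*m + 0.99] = -7.26*m - 5.34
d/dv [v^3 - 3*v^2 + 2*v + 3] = 3*v^2 - 6*v + 2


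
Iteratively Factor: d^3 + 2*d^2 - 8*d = (d + 4)*(d^2 - 2*d) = (d - 2)*(d + 4)*(d)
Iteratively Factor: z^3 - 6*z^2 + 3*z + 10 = (z + 1)*(z^2 - 7*z + 10) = (z - 2)*(z + 1)*(z - 5)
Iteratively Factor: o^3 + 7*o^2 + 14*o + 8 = (o + 2)*(o^2 + 5*o + 4) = (o + 1)*(o + 2)*(o + 4)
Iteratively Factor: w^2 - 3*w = (w - 3)*(w)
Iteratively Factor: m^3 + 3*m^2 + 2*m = (m + 1)*(m^2 + 2*m) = (m + 1)*(m + 2)*(m)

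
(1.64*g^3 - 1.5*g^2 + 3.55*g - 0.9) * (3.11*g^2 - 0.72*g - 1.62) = 5.1004*g^5 - 5.8458*g^4 + 9.4637*g^3 - 2.925*g^2 - 5.103*g + 1.458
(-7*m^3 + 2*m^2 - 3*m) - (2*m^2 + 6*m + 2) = -7*m^3 - 9*m - 2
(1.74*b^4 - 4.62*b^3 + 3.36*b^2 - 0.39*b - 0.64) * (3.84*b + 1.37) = 6.6816*b^5 - 15.357*b^4 + 6.573*b^3 + 3.1056*b^2 - 2.9919*b - 0.8768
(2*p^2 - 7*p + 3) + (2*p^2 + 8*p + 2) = 4*p^2 + p + 5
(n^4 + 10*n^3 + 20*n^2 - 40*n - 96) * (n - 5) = n^5 + 5*n^4 - 30*n^3 - 140*n^2 + 104*n + 480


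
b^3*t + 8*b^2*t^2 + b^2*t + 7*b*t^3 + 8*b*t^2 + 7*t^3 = (b + t)*(b + 7*t)*(b*t + t)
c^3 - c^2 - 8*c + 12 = (c - 2)^2*(c + 3)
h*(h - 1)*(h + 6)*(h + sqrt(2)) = h^4 + sqrt(2)*h^3 + 5*h^3 - 6*h^2 + 5*sqrt(2)*h^2 - 6*sqrt(2)*h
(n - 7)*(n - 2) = n^2 - 9*n + 14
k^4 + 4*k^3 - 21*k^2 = k^2*(k - 3)*(k + 7)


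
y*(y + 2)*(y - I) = y^3 + 2*y^2 - I*y^2 - 2*I*y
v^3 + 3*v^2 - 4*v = v*(v - 1)*(v + 4)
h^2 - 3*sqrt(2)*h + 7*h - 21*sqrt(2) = (h + 7)*(h - 3*sqrt(2))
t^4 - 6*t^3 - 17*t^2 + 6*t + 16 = (t - 8)*(t - 1)*(t + 1)*(t + 2)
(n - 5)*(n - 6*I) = n^2 - 5*n - 6*I*n + 30*I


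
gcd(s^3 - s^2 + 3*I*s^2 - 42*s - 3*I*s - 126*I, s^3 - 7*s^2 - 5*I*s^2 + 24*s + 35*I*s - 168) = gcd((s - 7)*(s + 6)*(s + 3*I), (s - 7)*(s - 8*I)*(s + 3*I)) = s^2 + s*(-7 + 3*I) - 21*I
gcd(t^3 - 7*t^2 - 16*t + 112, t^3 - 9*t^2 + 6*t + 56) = t^2 - 11*t + 28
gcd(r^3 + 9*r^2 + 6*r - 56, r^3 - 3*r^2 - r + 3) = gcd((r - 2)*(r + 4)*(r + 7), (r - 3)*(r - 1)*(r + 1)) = 1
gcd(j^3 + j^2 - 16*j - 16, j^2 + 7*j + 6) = j + 1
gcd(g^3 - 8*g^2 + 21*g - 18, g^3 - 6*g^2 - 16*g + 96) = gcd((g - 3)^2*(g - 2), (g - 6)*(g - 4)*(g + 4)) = 1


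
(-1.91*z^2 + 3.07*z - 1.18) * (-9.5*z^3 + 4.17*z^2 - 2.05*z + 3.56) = 18.145*z^5 - 37.1297*z^4 + 27.9274*z^3 - 18.0137*z^2 + 13.3482*z - 4.2008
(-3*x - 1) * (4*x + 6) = -12*x^2 - 22*x - 6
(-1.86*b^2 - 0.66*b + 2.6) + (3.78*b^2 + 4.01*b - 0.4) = 1.92*b^2 + 3.35*b + 2.2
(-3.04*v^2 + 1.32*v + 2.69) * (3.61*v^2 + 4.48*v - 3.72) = -10.9744*v^4 - 8.854*v^3 + 26.9333*v^2 + 7.1408*v - 10.0068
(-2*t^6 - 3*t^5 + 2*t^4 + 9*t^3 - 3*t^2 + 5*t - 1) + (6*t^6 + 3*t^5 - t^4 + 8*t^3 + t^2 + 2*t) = 4*t^6 + t^4 + 17*t^3 - 2*t^2 + 7*t - 1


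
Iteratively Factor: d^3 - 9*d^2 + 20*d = (d)*(d^2 - 9*d + 20) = d*(d - 5)*(d - 4)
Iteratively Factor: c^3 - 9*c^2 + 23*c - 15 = (c - 3)*(c^2 - 6*c + 5) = (c - 5)*(c - 3)*(c - 1)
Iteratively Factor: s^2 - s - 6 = (s + 2)*(s - 3)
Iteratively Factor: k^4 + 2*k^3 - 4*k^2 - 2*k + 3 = (k - 1)*(k^3 + 3*k^2 - k - 3) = (k - 1)^2*(k^2 + 4*k + 3) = (k - 1)^2*(k + 3)*(k + 1)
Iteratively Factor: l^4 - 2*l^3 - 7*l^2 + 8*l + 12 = (l - 3)*(l^3 + l^2 - 4*l - 4) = (l - 3)*(l + 2)*(l^2 - l - 2) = (l - 3)*(l - 2)*(l + 2)*(l + 1)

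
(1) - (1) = 0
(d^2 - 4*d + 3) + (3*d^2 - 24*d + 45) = 4*d^2 - 28*d + 48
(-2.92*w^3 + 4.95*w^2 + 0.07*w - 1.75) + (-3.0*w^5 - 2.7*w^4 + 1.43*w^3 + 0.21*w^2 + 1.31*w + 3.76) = -3.0*w^5 - 2.7*w^4 - 1.49*w^3 + 5.16*w^2 + 1.38*w + 2.01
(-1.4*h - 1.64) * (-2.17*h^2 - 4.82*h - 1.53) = 3.038*h^3 + 10.3068*h^2 + 10.0468*h + 2.5092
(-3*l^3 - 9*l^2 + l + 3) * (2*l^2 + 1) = -6*l^5 - 18*l^4 - l^3 - 3*l^2 + l + 3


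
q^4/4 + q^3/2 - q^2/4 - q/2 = q*(q/2 + 1/2)*(q/2 + 1)*(q - 1)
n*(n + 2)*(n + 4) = n^3 + 6*n^2 + 8*n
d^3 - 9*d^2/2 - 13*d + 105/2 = (d - 5)*(d - 3)*(d + 7/2)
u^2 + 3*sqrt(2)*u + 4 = (u + sqrt(2))*(u + 2*sqrt(2))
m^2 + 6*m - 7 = (m - 1)*(m + 7)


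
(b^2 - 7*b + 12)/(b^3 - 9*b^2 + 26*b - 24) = 1/(b - 2)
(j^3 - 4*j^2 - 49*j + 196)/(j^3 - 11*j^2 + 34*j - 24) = (j^2 - 49)/(j^2 - 7*j + 6)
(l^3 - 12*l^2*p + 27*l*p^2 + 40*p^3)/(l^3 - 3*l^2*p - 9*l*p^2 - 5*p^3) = (l - 8*p)/(l + p)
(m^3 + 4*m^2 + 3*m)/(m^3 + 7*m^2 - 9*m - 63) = m*(m + 1)/(m^2 + 4*m - 21)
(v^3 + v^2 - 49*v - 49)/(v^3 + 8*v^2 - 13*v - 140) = (v^2 - 6*v - 7)/(v^2 + v - 20)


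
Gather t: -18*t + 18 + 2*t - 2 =16 - 16*t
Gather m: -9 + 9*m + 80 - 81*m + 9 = 80 - 72*m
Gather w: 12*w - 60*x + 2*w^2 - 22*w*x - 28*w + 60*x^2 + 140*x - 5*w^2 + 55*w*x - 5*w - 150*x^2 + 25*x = -3*w^2 + w*(33*x - 21) - 90*x^2 + 105*x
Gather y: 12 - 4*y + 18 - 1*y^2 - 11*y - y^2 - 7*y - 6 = -2*y^2 - 22*y + 24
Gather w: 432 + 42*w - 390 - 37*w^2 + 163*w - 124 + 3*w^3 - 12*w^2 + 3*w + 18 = 3*w^3 - 49*w^2 + 208*w - 64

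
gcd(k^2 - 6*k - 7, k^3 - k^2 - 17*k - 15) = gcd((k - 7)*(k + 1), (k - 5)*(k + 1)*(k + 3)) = k + 1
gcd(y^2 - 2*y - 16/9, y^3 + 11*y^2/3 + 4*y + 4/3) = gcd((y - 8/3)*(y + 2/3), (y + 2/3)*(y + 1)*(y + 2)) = y + 2/3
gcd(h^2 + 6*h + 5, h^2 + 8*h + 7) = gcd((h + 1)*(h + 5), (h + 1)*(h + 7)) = h + 1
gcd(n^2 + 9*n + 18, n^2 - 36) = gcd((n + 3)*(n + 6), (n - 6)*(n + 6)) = n + 6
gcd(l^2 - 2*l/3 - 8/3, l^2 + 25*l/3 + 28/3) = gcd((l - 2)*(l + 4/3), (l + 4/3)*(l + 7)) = l + 4/3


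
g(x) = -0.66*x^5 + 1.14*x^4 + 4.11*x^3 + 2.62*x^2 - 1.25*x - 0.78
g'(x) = -3.3*x^4 + 4.56*x^3 + 12.33*x^2 + 5.24*x - 1.25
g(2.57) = 58.81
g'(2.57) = 27.10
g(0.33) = -0.75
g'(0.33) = 1.95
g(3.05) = 60.85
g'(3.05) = -26.76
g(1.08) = 6.68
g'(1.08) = 20.05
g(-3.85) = 617.06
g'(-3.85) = -823.92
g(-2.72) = 99.96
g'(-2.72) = -196.67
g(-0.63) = 0.26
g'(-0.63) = -1.32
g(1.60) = 21.31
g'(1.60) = 35.75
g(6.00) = -2680.92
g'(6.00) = -2817.77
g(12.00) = -133126.50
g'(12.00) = -58711.97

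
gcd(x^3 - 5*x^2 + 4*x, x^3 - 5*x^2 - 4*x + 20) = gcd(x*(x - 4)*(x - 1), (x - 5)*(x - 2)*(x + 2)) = 1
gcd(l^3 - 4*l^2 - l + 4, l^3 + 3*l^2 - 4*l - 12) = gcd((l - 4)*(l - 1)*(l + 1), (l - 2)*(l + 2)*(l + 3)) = 1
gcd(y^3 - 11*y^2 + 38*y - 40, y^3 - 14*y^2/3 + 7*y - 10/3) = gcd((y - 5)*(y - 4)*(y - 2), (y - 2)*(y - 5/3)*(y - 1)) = y - 2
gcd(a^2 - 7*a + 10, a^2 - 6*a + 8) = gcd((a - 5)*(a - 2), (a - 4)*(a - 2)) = a - 2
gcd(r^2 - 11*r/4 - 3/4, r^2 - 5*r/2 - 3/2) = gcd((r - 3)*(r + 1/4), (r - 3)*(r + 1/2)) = r - 3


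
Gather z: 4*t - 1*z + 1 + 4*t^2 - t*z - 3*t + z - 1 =4*t^2 - t*z + t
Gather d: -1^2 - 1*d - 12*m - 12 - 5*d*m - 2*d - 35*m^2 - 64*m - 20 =d*(-5*m - 3) - 35*m^2 - 76*m - 33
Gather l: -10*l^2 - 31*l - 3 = -10*l^2 - 31*l - 3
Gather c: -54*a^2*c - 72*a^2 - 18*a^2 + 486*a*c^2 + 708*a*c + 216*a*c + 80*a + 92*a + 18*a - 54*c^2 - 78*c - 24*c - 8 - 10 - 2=-90*a^2 + 190*a + c^2*(486*a - 54) + c*(-54*a^2 + 924*a - 102) - 20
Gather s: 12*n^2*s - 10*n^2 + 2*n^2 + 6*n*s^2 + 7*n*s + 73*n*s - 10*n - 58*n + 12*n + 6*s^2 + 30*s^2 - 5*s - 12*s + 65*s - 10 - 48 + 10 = -8*n^2 - 56*n + s^2*(6*n + 36) + s*(12*n^2 + 80*n + 48) - 48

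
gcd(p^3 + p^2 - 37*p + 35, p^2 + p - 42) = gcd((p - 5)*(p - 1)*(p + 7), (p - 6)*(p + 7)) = p + 7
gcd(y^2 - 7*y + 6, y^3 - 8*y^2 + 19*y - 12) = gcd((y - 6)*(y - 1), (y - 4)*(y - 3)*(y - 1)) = y - 1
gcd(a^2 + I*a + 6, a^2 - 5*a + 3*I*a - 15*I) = a + 3*I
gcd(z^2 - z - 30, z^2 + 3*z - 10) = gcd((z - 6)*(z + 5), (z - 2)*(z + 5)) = z + 5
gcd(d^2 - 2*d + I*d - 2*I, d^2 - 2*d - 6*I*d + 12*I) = d - 2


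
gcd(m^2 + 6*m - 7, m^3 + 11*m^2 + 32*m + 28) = m + 7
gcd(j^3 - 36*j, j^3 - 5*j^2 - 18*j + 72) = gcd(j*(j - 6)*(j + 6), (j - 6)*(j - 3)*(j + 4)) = j - 6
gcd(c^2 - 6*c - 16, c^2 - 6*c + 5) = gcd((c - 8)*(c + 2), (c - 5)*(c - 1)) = 1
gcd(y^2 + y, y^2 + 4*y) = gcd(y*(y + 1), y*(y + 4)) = y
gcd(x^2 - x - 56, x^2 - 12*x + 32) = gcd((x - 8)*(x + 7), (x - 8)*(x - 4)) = x - 8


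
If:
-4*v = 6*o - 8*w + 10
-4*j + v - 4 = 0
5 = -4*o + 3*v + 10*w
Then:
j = -7*w/34 - 73/68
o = 32*w/17 - 25/17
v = -14*w/17 - 5/17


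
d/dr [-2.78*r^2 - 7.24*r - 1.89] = -5.56*r - 7.24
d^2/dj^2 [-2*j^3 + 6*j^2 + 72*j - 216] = 12 - 12*j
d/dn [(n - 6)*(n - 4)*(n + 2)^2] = 4*n^3 - 18*n^2 - 24*n + 56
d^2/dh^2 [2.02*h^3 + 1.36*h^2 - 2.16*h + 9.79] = 12.12*h + 2.72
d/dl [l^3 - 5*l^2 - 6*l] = 3*l^2 - 10*l - 6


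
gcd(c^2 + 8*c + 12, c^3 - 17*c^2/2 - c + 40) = c + 2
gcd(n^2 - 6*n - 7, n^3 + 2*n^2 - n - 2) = n + 1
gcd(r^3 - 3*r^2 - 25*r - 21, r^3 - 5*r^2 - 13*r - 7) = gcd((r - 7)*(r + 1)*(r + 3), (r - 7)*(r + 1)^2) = r^2 - 6*r - 7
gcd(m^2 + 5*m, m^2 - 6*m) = m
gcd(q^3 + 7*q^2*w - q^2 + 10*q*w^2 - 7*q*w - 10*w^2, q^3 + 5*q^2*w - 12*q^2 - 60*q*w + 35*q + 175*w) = q + 5*w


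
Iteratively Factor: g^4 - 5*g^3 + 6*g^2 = (g - 3)*(g^3 - 2*g^2) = g*(g - 3)*(g^2 - 2*g) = g*(g - 3)*(g - 2)*(g)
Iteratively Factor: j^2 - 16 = (j + 4)*(j - 4)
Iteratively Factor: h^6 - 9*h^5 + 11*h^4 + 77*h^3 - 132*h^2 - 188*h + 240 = (h - 4)*(h^5 - 5*h^4 - 9*h^3 + 41*h^2 + 32*h - 60) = (h - 4)*(h - 3)*(h^4 - 2*h^3 - 15*h^2 - 4*h + 20) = (h - 4)*(h - 3)*(h - 1)*(h^3 - h^2 - 16*h - 20) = (h - 5)*(h - 4)*(h - 3)*(h - 1)*(h^2 + 4*h + 4) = (h - 5)*(h - 4)*(h - 3)*(h - 1)*(h + 2)*(h + 2)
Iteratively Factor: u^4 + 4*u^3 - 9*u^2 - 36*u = (u + 3)*(u^3 + u^2 - 12*u) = (u - 3)*(u + 3)*(u^2 + 4*u) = (u - 3)*(u + 3)*(u + 4)*(u)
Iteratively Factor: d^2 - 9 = (d - 3)*(d + 3)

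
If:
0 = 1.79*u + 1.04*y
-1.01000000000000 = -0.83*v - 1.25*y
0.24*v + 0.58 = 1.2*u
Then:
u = 1.51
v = 5.13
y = -2.60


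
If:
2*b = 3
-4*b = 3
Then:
No Solution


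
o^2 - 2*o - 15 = (o - 5)*(o + 3)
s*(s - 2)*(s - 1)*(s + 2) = s^4 - s^3 - 4*s^2 + 4*s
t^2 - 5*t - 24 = (t - 8)*(t + 3)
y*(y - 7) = y^2 - 7*y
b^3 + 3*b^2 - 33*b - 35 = (b - 5)*(b + 1)*(b + 7)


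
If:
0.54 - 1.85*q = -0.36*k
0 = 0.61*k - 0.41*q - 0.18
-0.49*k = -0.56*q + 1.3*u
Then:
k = 0.57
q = 0.40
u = -0.04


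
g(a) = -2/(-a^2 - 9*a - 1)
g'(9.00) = 0.00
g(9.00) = 0.01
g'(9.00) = 0.00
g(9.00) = 0.01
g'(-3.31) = -0.01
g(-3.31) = -0.11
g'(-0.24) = -14.02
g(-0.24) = -1.81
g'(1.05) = -0.17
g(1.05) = 0.17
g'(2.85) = -0.02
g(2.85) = 0.06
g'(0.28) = -1.48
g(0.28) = 0.56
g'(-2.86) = -0.02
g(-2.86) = -0.12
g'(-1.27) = -0.17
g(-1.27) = -0.23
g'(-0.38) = -3.18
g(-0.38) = -0.88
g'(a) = -2*(2*a + 9)/(-a^2 - 9*a - 1)^2 = 2*(-2*a - 9)/(a^2 + 9*a + 1)^2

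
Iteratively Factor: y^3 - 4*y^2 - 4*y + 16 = (y - 4)*(y^2 - 4) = (y - 4)*(y - 2)*(y + 2)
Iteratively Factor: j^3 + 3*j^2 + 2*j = (j + 1)*(j^2 + 2*j) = (j + 1)*(j + 2)*(j)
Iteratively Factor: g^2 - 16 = (g + 4)*(g - 4)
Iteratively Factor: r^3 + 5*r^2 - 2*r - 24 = (r + 3)*(r^2 + 2*r - 8) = (r + 3)*(r + 4)*(r - 2)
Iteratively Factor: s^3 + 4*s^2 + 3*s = (s + 1)*(s^2 + 3*s) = s*(s + 1)*(s + 3)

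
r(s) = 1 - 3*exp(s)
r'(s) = -3*exp(s)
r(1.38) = -10.92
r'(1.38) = -11.92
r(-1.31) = 0.19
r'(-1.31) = -0.81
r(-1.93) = 0.56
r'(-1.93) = -0.44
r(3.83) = -137.19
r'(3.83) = -138.19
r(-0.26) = -1.31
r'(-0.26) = -2.31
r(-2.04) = 0.61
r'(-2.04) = -0.39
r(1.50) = -12.45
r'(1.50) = -13.45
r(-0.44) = -0.93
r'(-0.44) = -1.93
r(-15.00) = 1.00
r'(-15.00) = 0.00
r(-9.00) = 1.00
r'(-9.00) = 0.00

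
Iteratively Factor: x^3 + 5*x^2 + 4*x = (x)*(x^2 + 5*x + 4) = x*(x + 4)*(x + 1)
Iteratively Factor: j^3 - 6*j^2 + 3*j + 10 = (j - 2)*(j^2 - 4*j - 5) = (j - 5)*(j - 2)*(j + 1)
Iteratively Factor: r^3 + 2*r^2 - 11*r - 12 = (r + 4)*(r^2 - 2*r - 3) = (r - 3)*(r + 4)*(r + 1)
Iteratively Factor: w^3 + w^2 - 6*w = (w)*(w^2 + w - 6) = w*(w + 3)*(w - 2)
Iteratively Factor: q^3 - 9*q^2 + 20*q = (q - 4)*(q^2 - 5*q) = (q - 5)*(q - 4)*(q)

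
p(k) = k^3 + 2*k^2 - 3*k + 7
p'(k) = 3*k^2 + 4*k - 3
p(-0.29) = 8.01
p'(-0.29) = -3.91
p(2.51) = 27.88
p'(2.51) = 25.94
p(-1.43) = 12.46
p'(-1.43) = -2.59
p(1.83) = 14.34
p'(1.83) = 14.37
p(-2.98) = 7.24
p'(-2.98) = 11.72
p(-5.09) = -57.79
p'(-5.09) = 54.36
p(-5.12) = -59.43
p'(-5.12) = 55.16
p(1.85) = 14.63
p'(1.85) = 14.67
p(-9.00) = -533.00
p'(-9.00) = 204.00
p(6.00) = 277.00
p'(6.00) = 129.00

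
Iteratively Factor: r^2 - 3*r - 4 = (r + 1)*(r - 4)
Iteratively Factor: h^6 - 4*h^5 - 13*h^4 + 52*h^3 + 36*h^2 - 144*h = (h)*(h^5 - 4*h^4 - 13*h^3 + 52*h^2 + 36*h - 144) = h*(h - 3)*(h^4 - h^3 - 16*h^2 + 4*h + 48) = h*(h - 3)*(h + 2)*(h^3 - 3*h^2 - 10*h + 24) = h*(h - 3)*(h - 2)*(h + 2)*(h^2 - h - 12) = h*(h - 4)*(h - 3)*(h - 2)*(h + 2)*(h + 3)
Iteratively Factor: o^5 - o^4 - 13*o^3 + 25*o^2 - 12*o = (o)*(o^4 - o^3 - 13*o^2 + 25*o - 12) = o*(o - 1)*(o^3 - 13*o + 12) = o*(o - 1)^2*(o^2 + o - 12) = o*(o - 1)^2*(o + 4)*(o - 3)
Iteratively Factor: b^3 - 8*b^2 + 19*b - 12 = (b - 1)*(b^2 - 7*b + 12) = (b - 3)*(b - 1)*(b - 4)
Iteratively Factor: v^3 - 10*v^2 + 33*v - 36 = (v - 3)*(v^2 - 7*v + 12) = (v - 4)*(v - 3)*(v - 3)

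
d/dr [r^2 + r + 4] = 2*r + 1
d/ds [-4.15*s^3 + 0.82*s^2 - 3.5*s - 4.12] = -12.45*s^2 + 1.64*s - 3.5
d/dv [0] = 0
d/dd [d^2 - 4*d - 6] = 2*d - 4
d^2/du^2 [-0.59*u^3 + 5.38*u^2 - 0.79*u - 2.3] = 10.76 - 3.54*u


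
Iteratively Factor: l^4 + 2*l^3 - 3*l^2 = (l)*(l^3 + 2*l^2 - 3*l) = l*(l + 3)*(l^2 - l) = l^2*(l + 3)*(l - 1)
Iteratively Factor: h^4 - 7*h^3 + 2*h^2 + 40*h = (h - 4)*(h^3 - 3*h^2 - 10*h) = (h - 5)*(h - 4)*(h^2 + 2*h) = h*(h - 5)*(h - 4)*(h + 2)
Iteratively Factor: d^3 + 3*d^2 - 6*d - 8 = (d + 1)*(d^2 + 2*d - 8) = (d - 2)*(d + 1)*(d + 4)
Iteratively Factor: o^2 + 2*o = (o + 2)*(o)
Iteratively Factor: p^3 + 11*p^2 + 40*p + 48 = (p + 4)*(p^2 + 7*p + 12) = (p + 3)*(p + 4)*(p + 4)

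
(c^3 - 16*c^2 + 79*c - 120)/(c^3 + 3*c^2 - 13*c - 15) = (c^2 - 13*c + 40)/(c^2 + 6*c + 5)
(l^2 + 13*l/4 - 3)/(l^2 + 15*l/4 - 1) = (4*l - 3)/(4*l - 1)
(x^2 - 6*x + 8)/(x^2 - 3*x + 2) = (x - 4)/(x - 1)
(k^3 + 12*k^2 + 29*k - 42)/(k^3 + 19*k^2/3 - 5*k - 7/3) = 3*(k + 6)/(3*k + 1)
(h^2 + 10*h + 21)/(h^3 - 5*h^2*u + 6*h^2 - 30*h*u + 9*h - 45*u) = (-h - 7)/(-h^2 + 5*h*u - 3*h + 15*u)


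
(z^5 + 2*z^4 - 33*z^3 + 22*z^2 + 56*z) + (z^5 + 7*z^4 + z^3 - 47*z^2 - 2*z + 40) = 2*z^5 + 9*z^4 - 32*z^3 - 25*z^2 + 54*z + 40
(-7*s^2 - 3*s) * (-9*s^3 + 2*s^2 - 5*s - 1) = 63*s^5 + 13*s^4 + 29*s^3 + 22*s^2 + 3*s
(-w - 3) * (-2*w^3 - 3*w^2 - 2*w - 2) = 2*w^4 + 9*w^3 + 11*w^2 + 8*w + 6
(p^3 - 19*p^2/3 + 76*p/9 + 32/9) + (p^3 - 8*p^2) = 2*p^3 - 43*p^2/3 + 76*p/9 + 32/9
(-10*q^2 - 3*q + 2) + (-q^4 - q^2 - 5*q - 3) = -q^4 - 11*q^2 - 8*q - 1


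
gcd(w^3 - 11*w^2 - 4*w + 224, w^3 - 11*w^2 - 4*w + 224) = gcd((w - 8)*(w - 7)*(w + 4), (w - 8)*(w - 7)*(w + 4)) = w^3 - 11*w^2 - 4*w + 224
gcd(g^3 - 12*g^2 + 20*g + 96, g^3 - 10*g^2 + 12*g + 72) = g^2 - 4*g - 12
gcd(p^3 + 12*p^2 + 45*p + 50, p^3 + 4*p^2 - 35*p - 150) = p^2 + 10*p + 25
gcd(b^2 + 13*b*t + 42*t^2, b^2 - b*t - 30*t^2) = 1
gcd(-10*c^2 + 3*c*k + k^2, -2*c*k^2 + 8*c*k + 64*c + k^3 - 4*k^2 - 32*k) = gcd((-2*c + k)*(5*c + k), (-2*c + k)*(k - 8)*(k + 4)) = 2*c - k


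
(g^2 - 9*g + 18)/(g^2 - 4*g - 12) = (g - 3)/(g + 2)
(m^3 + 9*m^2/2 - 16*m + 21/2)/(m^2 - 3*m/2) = m + 6 - 7/m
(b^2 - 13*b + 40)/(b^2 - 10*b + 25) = (b - 8)/(b - 5)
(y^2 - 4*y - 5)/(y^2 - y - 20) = (y + 1)/(y + 4)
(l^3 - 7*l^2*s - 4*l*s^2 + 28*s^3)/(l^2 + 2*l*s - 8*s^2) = (l^2 - 5*l*s - 14*s^2)/(l + 4*s)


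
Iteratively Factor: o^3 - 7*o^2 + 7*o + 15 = (o - 5)*(o^2 - 2*o - 3) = (o - 5)*(o + 1)*(o - 3)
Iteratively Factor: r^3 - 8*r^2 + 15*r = (r - 3)*(r^2 - 5*r) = (r - 5)*(r - 3)*(r)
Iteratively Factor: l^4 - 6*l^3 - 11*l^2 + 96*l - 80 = (l + 4)*(l^3 - 10*l^2 + 29*l - 20) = (l - 1)*(l + 4)*(l^2 - 9*l + 20) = (l - 5)*(l - 1)*(l + 4)*(l - 4)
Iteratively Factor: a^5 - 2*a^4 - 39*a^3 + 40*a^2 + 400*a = (a - 5)*(a^4 + 3*a^3 - 24*a^2 - 80*a) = a*(a - 5)*(a^3 + 3*a^2 - 24*a - 80) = a*(a - 5)*(a + 4)*(a^2 - a - 20) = a*(a - 5)^2*(a + 4)*(a + 4)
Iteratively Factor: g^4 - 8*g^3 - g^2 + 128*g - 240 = (g - 5)*(g^3 - 3*g^2 - 16*g + 48) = (g - 5)*(g - 3)*(g^2 - 16) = (g - 5)*(g - 3)*(g + 4)*(g - 4)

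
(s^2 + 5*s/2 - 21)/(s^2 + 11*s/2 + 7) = (2*s^2 + 5*s - 42)/(2*s^2 + 11*s + 14)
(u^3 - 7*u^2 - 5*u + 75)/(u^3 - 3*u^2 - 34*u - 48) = (u^2 - 10*u + 25)/(u^2 - 6*u - 16)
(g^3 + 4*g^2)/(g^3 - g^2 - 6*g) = g*(g + 4)/(g^2 - g - 6)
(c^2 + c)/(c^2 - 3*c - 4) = c/(c - 4)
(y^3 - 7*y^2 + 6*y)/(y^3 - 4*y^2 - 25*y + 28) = y*(y - 6)/(y^2 - 3*y - 28)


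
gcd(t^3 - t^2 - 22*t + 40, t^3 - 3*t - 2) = t - 2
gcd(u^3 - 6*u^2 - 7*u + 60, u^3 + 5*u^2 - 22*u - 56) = u - 4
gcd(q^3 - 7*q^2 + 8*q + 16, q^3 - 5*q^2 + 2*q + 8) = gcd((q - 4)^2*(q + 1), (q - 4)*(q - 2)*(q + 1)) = q^2 - 3*q - 4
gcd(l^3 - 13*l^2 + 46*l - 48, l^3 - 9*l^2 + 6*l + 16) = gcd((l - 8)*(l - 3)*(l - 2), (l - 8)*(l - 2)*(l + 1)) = l^2 - 10*l + 16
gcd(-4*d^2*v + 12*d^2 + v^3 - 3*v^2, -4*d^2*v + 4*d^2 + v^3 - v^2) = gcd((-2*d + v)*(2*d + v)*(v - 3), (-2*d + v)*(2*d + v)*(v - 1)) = -4*d^2 + v^2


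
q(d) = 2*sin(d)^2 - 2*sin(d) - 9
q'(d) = 4*sin(d)*cos(d) - 2*cos(d)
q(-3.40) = -9.38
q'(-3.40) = 0.95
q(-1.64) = -5.01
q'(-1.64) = 0.41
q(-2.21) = -6.11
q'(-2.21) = 3.11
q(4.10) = -6.02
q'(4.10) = 3.03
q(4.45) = -5.20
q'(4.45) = 1.52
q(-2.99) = -8.65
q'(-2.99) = 2.57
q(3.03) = -9.20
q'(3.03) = 1.54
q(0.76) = -9.43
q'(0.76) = 0.55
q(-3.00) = -8.68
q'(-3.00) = 2.54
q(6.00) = -8.29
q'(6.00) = -2.99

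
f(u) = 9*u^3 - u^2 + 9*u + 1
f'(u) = 27*u^2 - 2*u + 9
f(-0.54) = -5.57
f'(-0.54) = 17.95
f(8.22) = 5006.12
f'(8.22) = 1816.91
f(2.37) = 136.52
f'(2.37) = 155.92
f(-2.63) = -193.31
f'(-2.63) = 201.02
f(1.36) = 34.03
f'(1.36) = 56.22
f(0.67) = 9.29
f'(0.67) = 19.78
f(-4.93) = -1146.08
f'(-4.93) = 675.09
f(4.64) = 920.31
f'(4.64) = 581.02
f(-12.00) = -15803.00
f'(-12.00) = 3921.00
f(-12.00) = -15803.00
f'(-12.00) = 3921.00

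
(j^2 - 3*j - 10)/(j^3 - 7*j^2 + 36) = (j - 5)/(j^2 - 9*j + 18)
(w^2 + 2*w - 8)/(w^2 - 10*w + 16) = (w + 4)/(w - 8)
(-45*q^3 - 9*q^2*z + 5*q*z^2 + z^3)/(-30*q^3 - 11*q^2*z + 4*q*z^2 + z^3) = (3*q + z)/(2*q + z)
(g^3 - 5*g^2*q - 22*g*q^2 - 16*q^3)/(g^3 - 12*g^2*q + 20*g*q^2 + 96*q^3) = (-g - q)/(-g + 6*q)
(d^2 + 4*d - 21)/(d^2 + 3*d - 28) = (d - 3)/(d - 4)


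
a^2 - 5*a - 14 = (a - 7)*(a + 2)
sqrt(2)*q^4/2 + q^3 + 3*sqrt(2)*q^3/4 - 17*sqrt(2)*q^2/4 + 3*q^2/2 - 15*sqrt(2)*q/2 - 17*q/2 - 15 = (q - 3)*(q + 5/2)*(q + sqrt(2))*(sqrt(2)*q/2 + sqrt(2))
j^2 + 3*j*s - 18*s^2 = (j - 3*s)*(j + 6*s)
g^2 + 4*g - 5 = (g - 1)*(g + 5)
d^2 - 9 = (d - 3)*(d + 3)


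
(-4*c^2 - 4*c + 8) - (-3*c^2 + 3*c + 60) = -c^2 - 7*c - 52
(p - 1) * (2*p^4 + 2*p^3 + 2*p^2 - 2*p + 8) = 2*p^5 - 4*p^2 + 10*p - 8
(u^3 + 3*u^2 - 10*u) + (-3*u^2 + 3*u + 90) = u^3 - 7*u + 90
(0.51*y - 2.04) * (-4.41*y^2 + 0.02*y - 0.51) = -2.2491*y^3 + 9.0066*y^2 - 0.3009*y + 1.0404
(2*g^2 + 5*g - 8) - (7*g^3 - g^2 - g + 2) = -7*g^3 + 3*g^2 + 6*g - 10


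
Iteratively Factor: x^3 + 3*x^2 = (x)*(x^2 + 3*x) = x*(x + 3)*(x)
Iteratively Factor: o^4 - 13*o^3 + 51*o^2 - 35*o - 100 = (o + 1)*(o^3 - 14*o^2 + 65*o - 100) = (o - 5)*(o + 1)*(o^2 - 9*o + 20) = (o - 5)*(o - 4)*(o + 1)*(o - 5)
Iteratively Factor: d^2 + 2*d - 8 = (d - 2)*(d + 4)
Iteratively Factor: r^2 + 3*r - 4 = (r - 1)*(r + 4)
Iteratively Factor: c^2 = (c)*(c)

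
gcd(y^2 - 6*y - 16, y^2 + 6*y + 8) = y + 2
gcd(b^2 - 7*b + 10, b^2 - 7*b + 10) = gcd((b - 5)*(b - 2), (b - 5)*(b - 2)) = b^2 - 7*b + 10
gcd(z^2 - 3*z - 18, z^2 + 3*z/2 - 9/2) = z + 3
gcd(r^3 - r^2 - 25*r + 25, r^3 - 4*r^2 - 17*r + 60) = r - 5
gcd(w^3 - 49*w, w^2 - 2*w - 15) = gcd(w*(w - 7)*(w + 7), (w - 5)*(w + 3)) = 1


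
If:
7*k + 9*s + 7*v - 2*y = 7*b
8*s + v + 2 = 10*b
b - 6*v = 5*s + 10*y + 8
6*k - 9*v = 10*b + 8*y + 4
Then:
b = -1492*y/5 - 2341/10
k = -308*y/5 - 242/5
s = -2046*y/5 - 3213/10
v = 1448*y/5 + 1137/5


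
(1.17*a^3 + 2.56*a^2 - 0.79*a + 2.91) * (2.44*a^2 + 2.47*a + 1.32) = 2.8548*a^5 + 9.1363*a^4 + 5.94*a^3 + 8.5283*a^2 + 6.1449*a + 3.8412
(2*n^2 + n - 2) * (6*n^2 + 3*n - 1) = 12*n^4 + 12*n^3 - 11*n^2 - 7*n + 2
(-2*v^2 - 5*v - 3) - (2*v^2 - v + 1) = -4*v^2 - 4*v - 4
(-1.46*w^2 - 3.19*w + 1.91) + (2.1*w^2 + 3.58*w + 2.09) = 0.64*w^2 + 0.39*w + 4.0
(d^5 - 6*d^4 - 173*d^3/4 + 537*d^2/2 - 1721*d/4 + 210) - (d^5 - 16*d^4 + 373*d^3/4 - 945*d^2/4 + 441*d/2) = 10*d^4 - 273*d^3/2 + 2019*d^2/4 - 2603*d/4 + 210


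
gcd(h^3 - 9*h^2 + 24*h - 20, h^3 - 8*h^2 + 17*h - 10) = h^2 - 7*h + 10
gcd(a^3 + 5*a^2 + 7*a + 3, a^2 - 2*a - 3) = a + 1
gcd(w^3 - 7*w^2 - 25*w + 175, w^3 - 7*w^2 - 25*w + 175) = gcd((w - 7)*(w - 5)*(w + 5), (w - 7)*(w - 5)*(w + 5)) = w^3 - 7*w^2 - 25*w + 175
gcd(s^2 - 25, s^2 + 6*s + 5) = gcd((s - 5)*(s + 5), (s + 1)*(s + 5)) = s + 5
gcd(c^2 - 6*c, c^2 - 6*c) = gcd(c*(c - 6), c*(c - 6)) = c^2 - 6*c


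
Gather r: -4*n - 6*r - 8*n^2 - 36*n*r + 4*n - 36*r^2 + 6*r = -8*n^2 - 36*n*r - 36*r^2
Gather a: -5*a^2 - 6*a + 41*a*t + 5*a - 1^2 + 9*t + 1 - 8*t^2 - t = -5*a^2 + a*(41*t - 1) - 8*t^2 + 8*t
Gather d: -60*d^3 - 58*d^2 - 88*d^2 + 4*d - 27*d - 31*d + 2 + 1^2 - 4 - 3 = -60*d^3 - 146*d^2 - 54*d - 4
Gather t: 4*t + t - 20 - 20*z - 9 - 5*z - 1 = 5*t - 25*z - 30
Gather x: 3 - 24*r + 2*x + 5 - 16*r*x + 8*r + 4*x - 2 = -16*r + x*(6 - 16*r) + 6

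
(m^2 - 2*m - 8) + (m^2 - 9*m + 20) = 2*m^2 - 11*m + 12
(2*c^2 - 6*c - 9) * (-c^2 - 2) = -2*c^4 + 6*c^3 + 5*c^2 + 12*c + 18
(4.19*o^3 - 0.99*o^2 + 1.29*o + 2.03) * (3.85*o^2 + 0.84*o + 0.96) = 16.1315*o^5 - 0.2919*o^4 + 8.1573*o^3 + 7.9487*o^2 + 2.9436*o + 1.9488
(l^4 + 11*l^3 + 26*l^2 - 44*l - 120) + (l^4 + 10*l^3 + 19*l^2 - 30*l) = 2*l^4 + 21*l^3 + 45*l^2 - 74*l - 120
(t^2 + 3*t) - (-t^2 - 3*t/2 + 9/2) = 2*t^2 + 9*t/2 - 9/2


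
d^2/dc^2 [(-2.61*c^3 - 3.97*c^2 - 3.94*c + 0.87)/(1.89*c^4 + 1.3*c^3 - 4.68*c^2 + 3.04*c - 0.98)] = (-18.646362*c^9 - 85.0874219999998*c^8 - 365.93046*c^7 + 1.80151599999988*c^6 + 452.863524*c^5 + 36.5368560000002*c^4 - 560.170136*c^3 + 249.964536*c^2 + 25.766928*c - 23.001624)/(6.751269*c^12 + 13.93119*c^11 - 40.569984*c^10 - 34.218008*c^9 + 134.772714*c^8 - 74.951448*c^7 - 114.034344*c^6 + 237.78192*c^5 - 211.937412*c^4 + 115.49596*c^3 - 40.65432*c^2 + 8.758848*c - 0.941192)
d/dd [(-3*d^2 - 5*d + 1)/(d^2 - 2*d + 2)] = (11*d^2 - 14*d - 8)/(d^4 - 4*d^3 + 8*d^2 - 8*d + 4)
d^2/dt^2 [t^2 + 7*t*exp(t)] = 7*t*exp(t) + 14*exp(t) + 2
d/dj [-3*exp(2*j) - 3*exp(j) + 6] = (-6*exp(j) - 3)*exp(j)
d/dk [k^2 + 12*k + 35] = 2*k + 12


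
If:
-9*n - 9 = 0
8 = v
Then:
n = -1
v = 8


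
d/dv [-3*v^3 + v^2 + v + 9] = -9*v^2 + 2*v + 1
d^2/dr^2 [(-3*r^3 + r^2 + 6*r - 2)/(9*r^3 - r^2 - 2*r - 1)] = 2*(54*r^6 + 1296*r^5 - 1242*r^4 + 310*r^3 + 405*r^2 - 93*r - 17)/(729*r^9 - 243*r^8 - 459*r^7 - 136*r^6 + 156*r^5 + 93*r^4 + 7*r^3 - 15*r^2 - 6*r - 1)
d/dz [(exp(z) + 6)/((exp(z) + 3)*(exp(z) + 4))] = (-exp(2*z) - 12*exp(z) - 30)*exp(z)/(exp(4*z) + 14*exp(3*z) + 73*exp(2*z) + 168*exp(z) + 144)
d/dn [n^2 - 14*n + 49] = 2*n - 14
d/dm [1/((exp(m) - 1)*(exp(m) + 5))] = 2*(-exp(m) - 2)*exp(m)/(exp(4*m) + 8*exp(3*m) + 6*exp(2*m) - 40*exp(m) + 25)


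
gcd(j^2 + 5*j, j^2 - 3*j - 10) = 1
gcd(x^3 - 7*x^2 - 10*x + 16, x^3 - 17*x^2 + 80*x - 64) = x^2 - 9*x + 8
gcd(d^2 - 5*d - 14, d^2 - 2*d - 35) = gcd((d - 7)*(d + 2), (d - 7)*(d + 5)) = d - 7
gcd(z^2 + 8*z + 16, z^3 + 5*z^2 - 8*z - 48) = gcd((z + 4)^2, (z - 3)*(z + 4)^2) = z^2 + 8*z + 16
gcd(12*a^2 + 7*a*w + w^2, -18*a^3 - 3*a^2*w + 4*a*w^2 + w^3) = 3*a + w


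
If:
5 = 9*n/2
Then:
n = 10/9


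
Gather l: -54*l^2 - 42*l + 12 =-54*l^2 - 42*l + 12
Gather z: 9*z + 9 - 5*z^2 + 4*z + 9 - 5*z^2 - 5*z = -10*z^2 + 8*z + 18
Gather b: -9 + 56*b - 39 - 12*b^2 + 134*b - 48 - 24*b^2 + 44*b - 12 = -36*b^2 + 234*b - 108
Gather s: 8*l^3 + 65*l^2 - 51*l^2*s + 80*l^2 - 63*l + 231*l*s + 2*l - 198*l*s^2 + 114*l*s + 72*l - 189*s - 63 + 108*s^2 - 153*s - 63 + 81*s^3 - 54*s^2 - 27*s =8*l^3 + 145*l^2 + 11*l + 81*s^3 + s^2*(54 - 198*l) + s*(-51*l^2 + 345*l - 369) - 126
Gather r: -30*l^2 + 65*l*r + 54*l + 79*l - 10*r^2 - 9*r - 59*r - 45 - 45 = -30*l^2 + 133*l - 10*r^2 + r*(65*l - 68) - 90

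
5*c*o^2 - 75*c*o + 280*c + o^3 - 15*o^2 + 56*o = (5*c + o)*(o - 8)*(o - 7)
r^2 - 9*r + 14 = (r - 7)*(r - 2)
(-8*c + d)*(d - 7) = -8*c*d + 56*c + d^2 - 7*d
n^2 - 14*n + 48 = (n - 8)*(n - 6)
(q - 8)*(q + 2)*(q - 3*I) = q^3 - 6*q^2 - 3*I*q^2 - 16*q + 18*I*q + 48*I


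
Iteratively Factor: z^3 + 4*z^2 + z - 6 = (z + 2)*(z^2 + 2*z - 3) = (z - 1)*(z + 2)*(z + 3)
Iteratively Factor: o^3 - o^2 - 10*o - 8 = (o + 2)*(o^2 - 3*o - 4) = (o + 1)*(o + 2)*(o - 4)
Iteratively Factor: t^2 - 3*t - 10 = (t + 2)*(t - 5)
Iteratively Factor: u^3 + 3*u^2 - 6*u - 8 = (u + 4)*(u^2 - u - 2) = (u + 1)*(u + 4)*(u - 2)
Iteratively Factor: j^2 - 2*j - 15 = (j - 5)*(j + 3)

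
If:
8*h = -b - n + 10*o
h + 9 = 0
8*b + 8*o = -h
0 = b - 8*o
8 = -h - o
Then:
No Solution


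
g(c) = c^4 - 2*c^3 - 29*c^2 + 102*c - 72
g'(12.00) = 5454.00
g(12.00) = 14256.00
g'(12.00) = 5454.00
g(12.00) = 14256.00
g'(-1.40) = 160.46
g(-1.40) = -262.31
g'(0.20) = 90.19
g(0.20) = -52.77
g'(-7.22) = -1297.48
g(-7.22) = 1149.94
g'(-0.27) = 117.14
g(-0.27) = -101.61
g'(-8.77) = -2548.92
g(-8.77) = 4067.63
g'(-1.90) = 163.10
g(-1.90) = -343.74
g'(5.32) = 225.90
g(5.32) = 149.76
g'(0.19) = 90.79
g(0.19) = -53.68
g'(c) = 4*c^3 - 6*c^2 - 58*c + 102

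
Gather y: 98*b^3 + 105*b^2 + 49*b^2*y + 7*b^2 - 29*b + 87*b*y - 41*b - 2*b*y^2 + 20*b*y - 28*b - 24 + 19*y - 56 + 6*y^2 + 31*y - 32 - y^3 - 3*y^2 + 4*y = 98*b^3 + 112*b^2 - 98*b - y^3 + y^2*(3 - 2*b) + y*(49*b^2 + 107*b + 54) - 112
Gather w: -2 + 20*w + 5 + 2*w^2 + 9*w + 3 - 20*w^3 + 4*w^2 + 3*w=-20*w^3 + 6*w^2 + 32*w + 6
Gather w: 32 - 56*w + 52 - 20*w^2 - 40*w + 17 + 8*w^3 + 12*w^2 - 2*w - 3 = 8*w^3 - 8*w^2 - 98*w + 98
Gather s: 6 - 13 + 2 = -5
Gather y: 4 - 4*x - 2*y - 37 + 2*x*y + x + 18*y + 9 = -3*x + y*(2*x + 16) - 24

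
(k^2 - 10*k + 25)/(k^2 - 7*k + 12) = (k^2 - 10*k + 25)/(k^2 - 7*k + 12)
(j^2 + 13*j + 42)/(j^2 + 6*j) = (j + 7)/j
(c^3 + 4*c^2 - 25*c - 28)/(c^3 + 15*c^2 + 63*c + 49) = (c - 4)/(c + 7)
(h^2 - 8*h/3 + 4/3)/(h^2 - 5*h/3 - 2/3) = (3*h - 2)/(3*h + 1)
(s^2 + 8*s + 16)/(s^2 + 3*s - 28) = (s^2 + 8*s + 16)/(s^2 + 3*s - 28)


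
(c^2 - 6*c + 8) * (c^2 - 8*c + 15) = c^4 - 14*c^3 + 71*c^2 - 154*c + 120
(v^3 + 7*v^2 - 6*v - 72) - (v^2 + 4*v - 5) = v^3 + 6*v^2 - 10*v - 67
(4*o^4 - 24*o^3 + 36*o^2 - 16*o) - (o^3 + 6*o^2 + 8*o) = 4*o^4 - 25*o^3 + 30*o^2 - 24*o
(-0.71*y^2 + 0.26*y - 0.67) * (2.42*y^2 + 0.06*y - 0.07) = -1.7182*y^4 + 0.5866*y^3 - 1.5561*y^2 - 0.0584*y + 0.0469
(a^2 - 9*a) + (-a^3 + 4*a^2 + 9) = -a^3 + 5*a^2 - 9*a + 9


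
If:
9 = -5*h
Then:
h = -9/5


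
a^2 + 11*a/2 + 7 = (a + 2)*(a + 7/2)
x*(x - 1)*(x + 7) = x^3 + 6*x^2 - 7*x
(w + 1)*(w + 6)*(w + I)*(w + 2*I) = w^4 + 7*w^3 + 3*I*w^3 + 4*w^2 + 21*I*w^2 - 14*w + 18*I*w - 12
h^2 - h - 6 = (h - 3)*(h + 2)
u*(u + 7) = u^2 + 7*u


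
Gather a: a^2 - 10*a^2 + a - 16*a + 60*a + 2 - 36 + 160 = -9*a^2 + 45*a + 126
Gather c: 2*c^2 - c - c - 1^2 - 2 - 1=2*c^2 - 2*c - 4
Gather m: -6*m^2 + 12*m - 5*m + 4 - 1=-6*m^2 + 7*m + 3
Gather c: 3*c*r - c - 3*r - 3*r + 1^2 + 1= c*(3*r - 1) - 6*r + 2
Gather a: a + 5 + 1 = a + 6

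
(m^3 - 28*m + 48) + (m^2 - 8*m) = m^3 + m^2 - 36*m + 48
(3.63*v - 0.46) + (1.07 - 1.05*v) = 2.58*v + 0.61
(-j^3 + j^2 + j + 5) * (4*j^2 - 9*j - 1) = -4*j^5 + 13*j^4 - 4*j^3 + 10*j^2 - 46*j - 5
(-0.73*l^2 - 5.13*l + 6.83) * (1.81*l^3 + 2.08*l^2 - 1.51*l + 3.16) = -1.3213*l^5 - 10.8037*l^4 + 2.7942*l^3 + 19.6459*l^2 - 26.5241*l + 21.5828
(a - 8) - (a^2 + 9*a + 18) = -a^2 - 8*a - 26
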